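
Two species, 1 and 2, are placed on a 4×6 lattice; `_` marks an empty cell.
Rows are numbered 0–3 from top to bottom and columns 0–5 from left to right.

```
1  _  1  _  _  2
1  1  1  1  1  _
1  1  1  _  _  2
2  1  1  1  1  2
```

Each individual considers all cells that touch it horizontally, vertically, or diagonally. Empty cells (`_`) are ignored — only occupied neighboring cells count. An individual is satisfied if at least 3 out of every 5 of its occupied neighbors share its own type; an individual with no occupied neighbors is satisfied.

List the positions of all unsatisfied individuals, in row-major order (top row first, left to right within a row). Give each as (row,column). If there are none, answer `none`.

(0,5), (1,4), (2,5), (3,0), (3,4), (3,5)

Row 0: (0,0)1 2/2 ✓ · (0,2)1 3/3 ✓ · (0,5)2 0/1 ✗
Row 1: (1,0)1 4/4 ✓ · (1,1)1 7/7 ✓ · (1,2)1 5/5 ✓ · (1,3)1 4/4 ✓ · (1,4)1 1/3 ✗
Row 2: (2,0)1 4/5 ✓ · (2,1)1 7/8 ✓ · (2,2)1 7/7 ✓ · (2,5)2 1/3 ✗
Row 3: (3,0)2 0/3 ✗ · (3,1)1 4/5 ✓ · (3,2)1 4/4 ✓ · (3,3)1 3/3 ✓ · (3,4)1 1/3 ✗ · (3,5)2 1/2 ✗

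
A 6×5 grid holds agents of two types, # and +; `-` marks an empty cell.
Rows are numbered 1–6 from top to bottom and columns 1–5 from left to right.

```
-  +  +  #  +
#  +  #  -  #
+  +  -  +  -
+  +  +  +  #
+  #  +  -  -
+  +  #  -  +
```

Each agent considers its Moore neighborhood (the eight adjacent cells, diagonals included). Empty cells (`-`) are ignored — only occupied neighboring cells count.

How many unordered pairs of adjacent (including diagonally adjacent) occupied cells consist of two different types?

24

Scan each occupied cell's neighbors to the right and below (and the two forward diagonals) so each pair is counted once.
From row 1: 6 unlike of 11 pairs (running 6/11).
From row 2: 7 unlike of 9 pairs (running 13/20).
From row 3: 1 unlike of 9 pairs (running 14/29).
From row 4: 4 unlike of 12 pairs (running 18/41).
From row 5: 5 unlike of 9 pairs (running 23/50).
From row 6: 1 unlike of 2 pairs (running 24/52).
Total adjacent occupied pairs: 52; unlike-type pairs: 24.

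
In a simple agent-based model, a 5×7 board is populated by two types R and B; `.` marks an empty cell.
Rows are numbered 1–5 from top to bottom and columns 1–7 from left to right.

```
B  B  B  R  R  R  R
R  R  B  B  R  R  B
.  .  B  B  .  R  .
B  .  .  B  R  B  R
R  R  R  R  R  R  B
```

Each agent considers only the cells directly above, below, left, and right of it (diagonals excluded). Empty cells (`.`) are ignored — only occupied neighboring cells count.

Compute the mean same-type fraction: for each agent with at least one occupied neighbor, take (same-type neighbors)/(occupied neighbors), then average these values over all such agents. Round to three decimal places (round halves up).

0.546

(1,1)B 1/2
(1,2)B 2/3
(1,3)B 2/3
(1,4)R 1/3
(1,5)R 3/3
(1,6)R 3/3
(1,7)R 1/2
(2,1)R 1/2
(2,2)R 1/3
(2,3)B 3/4
(2,4)B 2/4
(2,5)R 2/3
(2,6)R 3/4
(2,7)B 0/2
(3,3)B 2/2
(3,4)B 3/3
(3,6)R 1/2
(4,1)B 0/1
(4,4)B 1/3
(4,5)R 1/3
(4,6)B 0/4
(4,7)R 0/2
(5,1)R 1/2
(5,2)R 2/2
(5,3)R 2/2
(5,4)R 2/3
(5,5)R 3/3
(5,6)R 1/3
(5,7)B 0/2
Sum over 29 agents: 1/2 + 2/3 + 2/3 + 1/3 + 3/3 + 3/3 + 1/2 + 1/2 + 1/3 + 3/4 + 2/4 + 2/3 + 3/4 + 0/2 + 2/2 + 3/3 + 1/2 + 0/1 + 1/3 + 1/3 + 0/4 + 0/2 + 1/2 + 2/2 + 2/2 + 2/3 + 3/3 + 1/3 + 0/2 = 95/6; mean = 95/6 ÷ 29 = 95/174 = 0.545977… → 0.546.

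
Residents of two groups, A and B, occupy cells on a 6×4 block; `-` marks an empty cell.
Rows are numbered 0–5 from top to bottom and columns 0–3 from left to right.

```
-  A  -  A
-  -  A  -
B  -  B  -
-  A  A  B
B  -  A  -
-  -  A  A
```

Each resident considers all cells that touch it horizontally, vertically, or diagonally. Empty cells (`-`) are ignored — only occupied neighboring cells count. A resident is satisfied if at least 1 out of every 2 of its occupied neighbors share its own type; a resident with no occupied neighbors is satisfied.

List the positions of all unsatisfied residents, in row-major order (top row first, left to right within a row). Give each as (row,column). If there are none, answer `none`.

Row 0: (0,1)A 1/1 ok · (0,3)A 1/1 ok
Row 1: (1,2)A 2/3 ok
Row 2: (2,0)B 0/1 unhappy · (2,2)B 1/4 unhappy
Row 3: (3,1)A 2/5 unhappy · (3,2)A 2/4 ok · (3,3)B 1/3 unhappy
Row 4: (4,0)B 0/1 unhappy · (4,2)A 4/5 ok
Row 5: (5,2)A 2/2 ok · (5,3)A 2/2 ok

(2,0), (2,2), (3,1), (3,3), (4,0)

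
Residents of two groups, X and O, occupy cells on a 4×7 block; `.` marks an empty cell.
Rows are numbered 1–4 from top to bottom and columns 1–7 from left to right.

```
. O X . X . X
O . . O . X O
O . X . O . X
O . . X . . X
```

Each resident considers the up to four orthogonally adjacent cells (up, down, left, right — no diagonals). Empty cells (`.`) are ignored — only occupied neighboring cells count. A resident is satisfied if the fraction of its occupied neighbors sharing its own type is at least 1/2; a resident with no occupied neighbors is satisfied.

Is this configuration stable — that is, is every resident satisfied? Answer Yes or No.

No

(1,2)O 0/1 unhappy
(1,3)X 0/1 unhappy
(1,5)X 0/0 ok
(1,7)X 0/1 unhappy
(2,1)O 1/1 ok
(2,4)O 0/0 ok
(2,6)X 0/1 unhappy
(2,7)O 0/3 unhappy
(3,1)O 2/2 ok
(3,3)X 0/0 ok
(3,5)O 0/0 ok
(3,7)X 1/2 ok
(4,1)O 1/1 ok
(4,4)X 0/0 ok
(4,7)X 1/1 ok
For instance (1,2) has only 0/1 same-type neighbors, below 1/2.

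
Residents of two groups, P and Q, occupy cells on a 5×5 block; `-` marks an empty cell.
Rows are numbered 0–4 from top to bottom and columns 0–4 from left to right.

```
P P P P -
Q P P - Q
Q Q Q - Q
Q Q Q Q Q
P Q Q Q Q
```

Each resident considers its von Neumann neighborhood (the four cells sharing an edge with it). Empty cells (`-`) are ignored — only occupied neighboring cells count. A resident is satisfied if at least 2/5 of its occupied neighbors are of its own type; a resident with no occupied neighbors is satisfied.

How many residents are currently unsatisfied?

Row 0: (0,0)P 1/2 ok · (0,1)P 3/3 ok · (0,2)P 3/3 ok · (0,3)P 1/1 ok
Row 1: (1,0)Q 1/3 unhappy · (1,1)P 2/4 ok · (1,2)P 2/3 ok · (1,4)Q 1/1 ok
Row 2: (2,0)Q 3/3 ok · (2,1)Q 3/4 ok · (2,2)Q 2/3 ok · (2,4)Q 2/2 ok
Row 3: (3,0)Q 2/3 ok · (3,1)Q 4/4 ok · (3,2)Q 4/4 ok · (3,3)Q 3/3 ok · (3,4)Q 3/3 ok
Row 4: (4,0)P 0/2 unhappy · (4,1)Q 2/3 ok · (4,2)Q 3/3 ok · (4,3)Q 3/3 ok · (4,4)Q 2/2 ok
Unsatisfied: (1,0), (4,0) — 2 in total.

2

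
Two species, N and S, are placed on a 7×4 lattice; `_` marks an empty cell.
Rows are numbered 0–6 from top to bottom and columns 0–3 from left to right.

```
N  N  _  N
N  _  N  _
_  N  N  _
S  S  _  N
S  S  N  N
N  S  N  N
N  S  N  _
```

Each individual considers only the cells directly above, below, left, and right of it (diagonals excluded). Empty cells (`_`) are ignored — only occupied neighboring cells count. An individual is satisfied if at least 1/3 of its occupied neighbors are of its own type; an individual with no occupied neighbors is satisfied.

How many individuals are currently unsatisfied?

0

Row 0: (0,0)N 2/2 satisfied · (0,1)N 1/1 satisfied · (0,3)N 0/0 satisfied
Row 1: (1,0)N 1/1 satisfied · (1,2)N 1/1 satisfied
Row 2: (2,1)N 1/2 satisfied · (2,2)N 2/2 satisfied
Row 3: (3,0)S 2/2 satisfied · (3,1)S 2/3 satisfied · (3,3)N 1/1 satisfied
Row 4: (4,0)S 2/3 satisfied · (4,1)S 3/4 satisfied · (4,2)N 2/3 satisfied · (4,3)N 3/3 satisfied
Row 5: (5,0)N 1/3 satisfied · (5,1)S 2/4 satisfied · (5,2)N 3/4 satisfied · (5,3)N 2/2 satisfied
Row 6: (6,0)N 1/2 satisfied · (6,1)S 1/3 satisfied · (6,2)N 1/2 satisfied
Every one meets the threshold.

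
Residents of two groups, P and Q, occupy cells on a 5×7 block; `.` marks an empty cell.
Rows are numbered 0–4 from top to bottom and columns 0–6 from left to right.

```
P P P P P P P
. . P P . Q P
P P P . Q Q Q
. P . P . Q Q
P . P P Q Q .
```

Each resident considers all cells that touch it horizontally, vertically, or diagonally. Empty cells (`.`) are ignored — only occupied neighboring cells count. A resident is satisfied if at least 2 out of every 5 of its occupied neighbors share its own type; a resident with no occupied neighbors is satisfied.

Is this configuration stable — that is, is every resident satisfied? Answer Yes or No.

Yes

(0,0)P 1/1 ✓
(0,1)P 3/3 ✓
(0,2)P 4/4 ✓
(0,3)P 4/4 ✓
(0,4)P 3/4 ✓
(0,5)P 3/4 ✓
(0,6)P 2/3 ✓
(1,2)P 6/6 ✓
(1,3)P 5/6 ✓
(1,5)Q 3/7 ✓
(1,6)P 2/5 ✓
(2,0)P 2/2 ✓
(2,1)P 4/4 ✓
(2,2)P 5/5 ✓
(2,4)Q 3/5 ✓
(2,5)Q 5/6 ✓
(2,6)Q 4/5 ✓
(3,1)P 5/5 ✓
(3,3)P 3/5 ✓
(3,5)Q 6/6 ✓
(3,6)Q 4/4 ✓
(4,0)P 1/1 ✓
(4,2)P 3/3 ✓
(4,3)P 2/3 ✓
(4,4)Q 2/4 ✓
(4,5)Q 3/3 ✓
All meet the threshold, so the configuration is stable.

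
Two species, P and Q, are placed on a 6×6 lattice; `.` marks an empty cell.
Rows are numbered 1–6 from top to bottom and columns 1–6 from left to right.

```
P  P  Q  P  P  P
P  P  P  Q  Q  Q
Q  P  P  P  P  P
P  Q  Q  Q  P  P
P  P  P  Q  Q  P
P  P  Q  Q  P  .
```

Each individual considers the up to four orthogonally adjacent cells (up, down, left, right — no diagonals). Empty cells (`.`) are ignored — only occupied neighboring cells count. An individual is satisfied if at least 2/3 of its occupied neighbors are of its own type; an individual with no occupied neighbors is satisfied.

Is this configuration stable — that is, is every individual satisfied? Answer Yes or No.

Row 1: (1,1)P 2/2 ok · (1,2)P 2/3 ok · (1,3)Q 0/3 unhappy · (1,4)P 1/3 unhappy · (1,5)P 2/3 ok · (1,6)P 1/2 unhappy
Row 2: (2,1)P 2/3 ok · (2,2)P 4/4 ok · (2,3)P 2/4 unhappy · (2,4)Q 1/4 unhappy · (2,5)Q 2/4 unhappy · (2,6)Q 1/3 unhappy
Row 3: (3,1)Q 0/3 unhappy · (3,2)P 2/4 unhappy · (3,3)P 3/4 ok · (3,4)P 2/4 unhappy · (3,5)P 3/4 ok · (3,6)P 2/3 ok
Row 4: (4,1)P 1/3 unhappy · (4,2)Q 1/4 unhappy · (4,3)Q 2/4 unhappy · (4,4)Q 2/4 unhappy · (4,5)P 2/4 unhappy · (4,6)P 3/3 ok
Row 5: (5,1)P 3/3 ok · (5,2)P 3/4 ok · (5,3)P 1/4 unhappy · (5,4)Q 3/4 ok · (5,5)Q 1/4 unhappy · (5,6)P 1/2 unhappy
Row 6: (6,1)P 2/2 ok · (6,2)P 2/3 ok · (6,3)Q 1/3 unhappy · (6,4)Q 2/3 ok · (6,5)P 0/2 unhappy
For instance (1,3) has only 0/3 same-type neighbors, below 2/3.

No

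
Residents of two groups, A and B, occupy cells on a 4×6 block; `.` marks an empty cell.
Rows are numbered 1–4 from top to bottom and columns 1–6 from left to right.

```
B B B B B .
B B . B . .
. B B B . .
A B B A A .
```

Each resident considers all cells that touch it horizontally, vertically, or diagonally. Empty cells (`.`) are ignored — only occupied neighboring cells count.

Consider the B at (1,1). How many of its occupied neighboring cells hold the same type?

Occupied neighbors of (1,1): (1,2)=B, (2,1)=B, (2,2)=B.
Same type (B): 3 of 3.

3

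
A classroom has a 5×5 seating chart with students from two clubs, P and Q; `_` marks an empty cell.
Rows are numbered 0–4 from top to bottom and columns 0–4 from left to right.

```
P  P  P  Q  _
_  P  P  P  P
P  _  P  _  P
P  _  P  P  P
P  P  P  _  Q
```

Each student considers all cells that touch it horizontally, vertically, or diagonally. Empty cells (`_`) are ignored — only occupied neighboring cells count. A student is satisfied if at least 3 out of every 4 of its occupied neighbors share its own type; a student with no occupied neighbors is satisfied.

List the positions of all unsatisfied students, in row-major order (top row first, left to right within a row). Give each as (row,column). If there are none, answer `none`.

(0,3), (1,4), (3,4), (4,4)

(0,0)P 2/2 ✓
(0,1)P 4/4 ✓
(0,2)P 4/5 ✓
(0,3)Q 0/4 ✗
(1,1)P 6/6 ✓
(1,2)P 5/6 ✓
(1,3)P 5/6 ✓
(1,4)P 2/3 ✗
(2,0)P 2/2 ✓
(2,2)P 5/5 ✓
(2,4)P 4/4 ✓
(3,0)P 3/3 ✓
(3,2)P 4/4 ✓
(3,3)P 5/6 ✓
(3,4)P 2/3 ✗
(4,0)P 2/2 ✓
(4,1)P 4/4 ✓
(4,2)P 3/3 ✓
(4,4)Q 0/2 ✗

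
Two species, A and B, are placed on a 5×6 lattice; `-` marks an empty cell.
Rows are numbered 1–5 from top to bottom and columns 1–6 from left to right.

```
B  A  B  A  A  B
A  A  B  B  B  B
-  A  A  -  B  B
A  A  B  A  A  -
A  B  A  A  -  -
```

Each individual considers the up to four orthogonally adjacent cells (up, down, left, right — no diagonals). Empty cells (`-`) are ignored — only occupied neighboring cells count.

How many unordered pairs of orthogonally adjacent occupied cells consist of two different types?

17

Scan each occupied cell's neighbors to the right and below so each pair is counted once.
From row 1: 7 unlike of 11 pairs (running 7/11).
From row 2: 2 unlike of 9 pairs (running 9/20).
From row 3: 2 unlike of 5 pairs (running 11/25).
From row 4: 4 unlike of 8 pairs (running 15/33).
From row 5: 2 unlike of 3 pairs (running 17/36).
Total adjacent occupied pairs: 36; unlike-type pairs: 17.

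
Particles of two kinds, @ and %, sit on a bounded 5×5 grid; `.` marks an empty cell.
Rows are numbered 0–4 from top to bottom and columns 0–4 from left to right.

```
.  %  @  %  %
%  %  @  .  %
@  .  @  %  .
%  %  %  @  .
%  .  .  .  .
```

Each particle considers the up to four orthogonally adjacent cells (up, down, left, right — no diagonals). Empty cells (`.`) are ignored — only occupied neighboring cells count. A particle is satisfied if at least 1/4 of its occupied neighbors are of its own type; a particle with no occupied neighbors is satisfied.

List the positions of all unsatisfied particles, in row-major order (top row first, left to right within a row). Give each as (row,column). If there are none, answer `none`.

(0,1)% 1/2 ok
(0,2)@ 1/3 ok
(0,3)% 1/2 ok
(0,4)% 2/2 ok
(1,0)% 1/2 ok
(1,1)% 2/3 ok
(1,2)@ 2/3 ok
(1,4)% 1/1 ok
(2,0)@ 0/2 unhappy
(2,2)@ 1/3 ok
(2,3)% 0/2 unhappy
(3,0)% 2/3 ok
(3,1)% 2/2 ok
(3,2)% 1/3 ok
(3,3)@ 0/2 unhappy
(4,0)% 1/1 ok

(2,0), (2,3), (3,3)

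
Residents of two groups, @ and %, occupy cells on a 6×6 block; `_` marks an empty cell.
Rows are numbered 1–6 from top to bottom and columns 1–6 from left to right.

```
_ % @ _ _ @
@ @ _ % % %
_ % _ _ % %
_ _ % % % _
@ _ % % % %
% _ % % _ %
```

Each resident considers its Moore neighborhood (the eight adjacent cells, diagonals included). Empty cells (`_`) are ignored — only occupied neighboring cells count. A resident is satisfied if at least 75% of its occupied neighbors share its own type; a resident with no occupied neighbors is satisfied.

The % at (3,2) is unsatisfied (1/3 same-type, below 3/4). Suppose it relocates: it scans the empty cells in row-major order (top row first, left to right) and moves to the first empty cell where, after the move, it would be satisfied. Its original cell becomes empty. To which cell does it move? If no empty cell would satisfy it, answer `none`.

(1,5)

Vacating (3,2). Empty cells in order:
  (1,1): 1/3 same-type → still unsatisfied.
  (1,4): 2/3 same-type → still unsatisfied.
  (1,5): 3/4 same-type → satisfied — stop here.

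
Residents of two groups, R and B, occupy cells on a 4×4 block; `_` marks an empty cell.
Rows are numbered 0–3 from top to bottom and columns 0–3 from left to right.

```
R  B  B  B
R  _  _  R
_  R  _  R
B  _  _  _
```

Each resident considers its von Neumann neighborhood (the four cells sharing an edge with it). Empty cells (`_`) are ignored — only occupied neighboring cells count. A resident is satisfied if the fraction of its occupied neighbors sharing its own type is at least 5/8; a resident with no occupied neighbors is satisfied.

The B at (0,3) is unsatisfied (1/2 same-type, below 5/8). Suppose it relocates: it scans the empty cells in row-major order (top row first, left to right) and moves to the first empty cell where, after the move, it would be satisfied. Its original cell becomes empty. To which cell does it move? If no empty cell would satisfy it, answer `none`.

(3,2)

Vacating (0,3). Empty cells in order:
  (1,1): 1/3 same-type → still unsatisfied.
  (1,2): 1/2 same-type → still unsatisfied.
  (2,0): 1/3 same-type → still unsatisfied.
  (2,2): 0/2 same-type → still unsatisfied.
  (3,1): 1/2 same-type → still unsatisfied.
  (3,2): 0/0 same-type → satisfied — stop here.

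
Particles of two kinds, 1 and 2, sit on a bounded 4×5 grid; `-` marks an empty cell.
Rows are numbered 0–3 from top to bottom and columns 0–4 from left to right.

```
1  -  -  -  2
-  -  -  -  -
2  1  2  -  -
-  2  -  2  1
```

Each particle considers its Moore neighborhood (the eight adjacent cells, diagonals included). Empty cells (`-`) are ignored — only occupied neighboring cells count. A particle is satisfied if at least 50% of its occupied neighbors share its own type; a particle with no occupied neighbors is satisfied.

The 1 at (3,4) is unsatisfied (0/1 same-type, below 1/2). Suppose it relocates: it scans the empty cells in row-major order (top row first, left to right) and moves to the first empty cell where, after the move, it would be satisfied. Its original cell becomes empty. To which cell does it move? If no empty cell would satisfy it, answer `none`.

Vacating (3,4). Empty cells in order:
  (0,1): 1/1 same-type → satisfied — stop here.

(0,1)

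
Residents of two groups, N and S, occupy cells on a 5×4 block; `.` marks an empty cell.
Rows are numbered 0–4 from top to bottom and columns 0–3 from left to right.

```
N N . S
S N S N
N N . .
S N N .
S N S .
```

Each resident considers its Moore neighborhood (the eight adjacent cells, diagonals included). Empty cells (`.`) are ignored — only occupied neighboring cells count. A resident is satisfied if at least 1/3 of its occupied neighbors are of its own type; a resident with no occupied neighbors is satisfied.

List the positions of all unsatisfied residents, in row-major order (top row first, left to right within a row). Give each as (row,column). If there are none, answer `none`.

(1,0), (1,2), (1,3), (3,0), (4,2)

(0,0)N 2/3 ✓
(0,1)N 2/4 ✓
(0,3)S 1/2 ✓
(1,0)S 0/5 ✗
(1,1)N 4/6 ✓
(1,2)S 1/5 ✗
(1,3)N 0/2 ✗
(2,0)N 3/5 ✓
(2,1)N 4/7 ✓
(3,0)S 1/5 ✗
(3,1)N 4/7 ✓
(3,2)N 3/4 ✓
(4,0)S 1/3 ✓
(4,1)N 2/5 ✓
(4,2)S 0/3 ✗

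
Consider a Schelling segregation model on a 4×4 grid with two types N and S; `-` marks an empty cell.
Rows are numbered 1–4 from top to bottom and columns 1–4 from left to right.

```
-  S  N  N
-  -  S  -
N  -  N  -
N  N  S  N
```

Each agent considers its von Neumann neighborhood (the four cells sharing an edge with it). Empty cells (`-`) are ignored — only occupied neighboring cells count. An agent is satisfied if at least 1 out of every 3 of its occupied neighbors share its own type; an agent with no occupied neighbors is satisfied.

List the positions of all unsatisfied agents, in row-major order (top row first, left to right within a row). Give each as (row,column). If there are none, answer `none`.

(1,2), (2,3), (3,3), (4,3), (4,4)

Row 1: (1,2)S 0/1 ✗ · (1,3)N 1/3 ✓ · (1,4)N 1/1 ✓
Row 2: (2,3)S 0/2 ✗
Row 3: (3,1)N 1/1 ✓ · (3,3)N 0/2 ✗
Row 4: (4,1)N 2/2 ✓ · (4,2)N 1/2 ✓ · (4,3)S 0/3 ✗ · (4,4)N 0/1 ✗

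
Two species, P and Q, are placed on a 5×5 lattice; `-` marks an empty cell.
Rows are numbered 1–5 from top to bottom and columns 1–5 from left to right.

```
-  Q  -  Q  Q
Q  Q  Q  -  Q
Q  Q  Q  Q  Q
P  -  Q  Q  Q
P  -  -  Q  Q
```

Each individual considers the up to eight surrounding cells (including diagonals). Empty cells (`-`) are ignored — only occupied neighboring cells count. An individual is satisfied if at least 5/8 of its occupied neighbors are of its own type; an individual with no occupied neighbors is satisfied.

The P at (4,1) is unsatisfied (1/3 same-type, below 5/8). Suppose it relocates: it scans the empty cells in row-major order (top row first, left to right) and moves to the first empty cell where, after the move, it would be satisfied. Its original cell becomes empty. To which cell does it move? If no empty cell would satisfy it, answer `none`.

none

Vacating (4,1). Empty cells in order:
  (1,1): 0/3 same-type → still unsatisfied.
  (1,3): 0/4 same-type → still unsatisfied.
  (2,4): 0/7 same-type → still unsatisfied.
  (4,2): 1/5 same-type → still unsatisfied.
  (5,2): 1/2 same-type → still unsatisfied.
  (5,3): 0/3 same-type → still unsatisfied.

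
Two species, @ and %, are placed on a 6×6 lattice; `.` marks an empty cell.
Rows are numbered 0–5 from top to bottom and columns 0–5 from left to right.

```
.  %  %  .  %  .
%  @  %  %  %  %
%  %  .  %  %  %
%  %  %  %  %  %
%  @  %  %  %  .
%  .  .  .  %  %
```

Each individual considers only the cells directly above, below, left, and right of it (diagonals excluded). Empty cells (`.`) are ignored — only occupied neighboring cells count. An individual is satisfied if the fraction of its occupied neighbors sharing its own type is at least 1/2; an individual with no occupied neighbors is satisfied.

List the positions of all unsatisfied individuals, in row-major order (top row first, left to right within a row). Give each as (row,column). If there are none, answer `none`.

(1,1), (4,1)

(0,1)% 1/2 satisfied
(0,2)% 2/2 satisfied
(0,4)% 1/1 satisfied
(1,0)% 1/2 satisfied
(1,1)@ 0/4 not
(1,2)% 2/3 satisfied
(1,3)% 3/3 satisfied
(1,4)% 4/4 satisfied
(1,5)% 2/2 satisfied
(2,0)% 3/3 satisfied
(2,1)% 2/3 satisfied
(2,3)% 3/3 satisfied
(2,4)% 4/4 satisfied
(2,5)% 3/3 satisfied
(3,0)% 3/3 satisfied
(3,1)% 3/4 satisfied
(3,2)% 3/3 satisfied
(3,3)% 4/4 satisfied
(3,4)% 4/4 satisfied
(3,5)% 2/2 satisfied
(4,0)% 2/3 satisfied
(4,1)@ 0/3 not
(4,2)% 2/3 satisfied
(4,3)% 3/3 satisfied
(4,4)% 3/3 satisfied
(5,0)% 1/1 satisfied
(5,4)% 2/2 satisfied
(5,5)% 1/1 satisfied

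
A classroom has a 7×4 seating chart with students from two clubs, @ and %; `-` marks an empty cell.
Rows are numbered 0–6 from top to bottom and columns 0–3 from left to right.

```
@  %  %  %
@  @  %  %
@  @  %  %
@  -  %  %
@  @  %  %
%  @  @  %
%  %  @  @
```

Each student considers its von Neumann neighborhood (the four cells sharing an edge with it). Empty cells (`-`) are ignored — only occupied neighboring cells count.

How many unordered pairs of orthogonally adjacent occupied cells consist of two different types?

Scan each occupied cell's neighbors to the right and below so each pair is counted once.
Row 0: @(0,0)–%(0,1)≠ @(0,0)–@(1,0)= %(0,1)–%(0,2)= %(0,1)–@(1,1)≠ %(0,2)–%(0,3)= %(0,2)–%(1,2)= %(0,3)–%(1,3)=  → 2/7 unlike.
Row 1: @(1,0)–@(1,1)= @(1,0)–@(2,0)= @(1,1)–%(1,2)≠ @(1,1)–@(2,1)= %(1,2)–%(1,3)= %(1,2)–%(2,2)= %(1,3)–%(2,3)=  → 1/7 unlike.
Row 2: @(2,0)–@(2,1)= @(2,0)–@(3,0)= @(2,1)–%(2,2)≠ %(2,2)–%(2,3)= %(2,2)–%(3,2)= %(2,3)–%(3,3)=  → 1/6 unlike.
Row 3: @(3,0)–@(4,0)= %(3,2)–%(3,3)= %(3,2)–%(4,2)= %(3,3)–%(4,3)=  → 0/4 unlike.
Row 4: @(4,0)–@(4,1)= @(4,0)–%(5,0)≠ @(4,1)–%(4,2)≠ @(4,1)–@(5,1)= %(4,2)–%(4,3)= %(4,2)–@(5,2)≠ %(4,3)–%(5,3)=  → 3/7 unlike.
Row 5: %(5,0)–@(5,1)≠ %(5,0)–%(6,0)= @(5,1)–@(5,2)= @(5,1)–%(6,1)≠ @(5,2)–%(5,3)≠ @(5,2)–@(6,2)= %(5,3)–@(6,3)≠  → 4/7 unlike.
Row 6: %(6,0)–%(6,1)= %(6,1)–@(6,2)≠ @(6,2)–@(6,3)=  → 1/3 unlike.
Total adjacent occupied pairs: 41; unlike-type pairs: 12.

12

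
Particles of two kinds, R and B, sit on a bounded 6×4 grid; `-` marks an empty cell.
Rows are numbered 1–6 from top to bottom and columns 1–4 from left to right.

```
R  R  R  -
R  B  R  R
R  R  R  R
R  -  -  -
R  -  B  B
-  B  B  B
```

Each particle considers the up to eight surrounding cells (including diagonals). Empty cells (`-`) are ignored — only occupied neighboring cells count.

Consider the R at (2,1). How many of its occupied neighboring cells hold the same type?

4

Occupied neighbors of (2,1): (1,1)=R, (1,2)=R, (2,2)=B, (3,1)=R, (3,2)=R.
Same type (R): 4 of 5.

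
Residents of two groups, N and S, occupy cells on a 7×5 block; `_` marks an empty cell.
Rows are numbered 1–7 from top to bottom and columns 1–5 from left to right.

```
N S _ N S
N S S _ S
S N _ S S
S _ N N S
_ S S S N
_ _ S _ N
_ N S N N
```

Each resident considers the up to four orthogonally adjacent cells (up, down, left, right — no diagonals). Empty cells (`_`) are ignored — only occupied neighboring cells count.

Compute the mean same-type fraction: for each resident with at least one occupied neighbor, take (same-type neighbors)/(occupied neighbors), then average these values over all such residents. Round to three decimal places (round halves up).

0.558

Row 1: (1,1)N 1/2 · (1,2)S 1/2 · (1,4)N 0/1 · (1,5)S 1/2
Row 2: (2,1)N 1/3 · (2,2)S 2/4 · (2,3)S 1/1 · (2,5)S 2/2
Row 3: (3,1)S 1/3 · (3,2)N 0/2 · (3,4)S 1/2 · (3,5)S 3/3
Row 4: (4,1)S 1/1 · (4,3)N 1/2 · (4,4)N 1/4 · (4,5)S 1/3
Row 5: (5,2)S 1/1 · (5,3)S 3/4 · (5,4)S 1/3 · (5,5)N 1/3
Row 6: (6,3)S 2/2 · (6,5)N 2/2
Row 7: (7,2)N 0/1 · (7,3)S 1/3 · (7,4)N 1/2 · (7,5)N 2/2
Sum over 26 residents: 1/2 + 1/2 + 0/1 + 1/2 + 1/3 + 2/4 + 1/1 + 2/2 + 1/3 + 0/2 + 1/2 + 3/3 + 1/1 + 1/2 + 1/4 + 1/3 + 1/1 + 3/4 + 1/3 + 1/3 + 2/2 + 2/2 + 0/1 + 1/3 + 1/2 + 2/2 = 29/2; mean = 29/2 ÷ 26 = 29/52 = 0.557692… → 0.558.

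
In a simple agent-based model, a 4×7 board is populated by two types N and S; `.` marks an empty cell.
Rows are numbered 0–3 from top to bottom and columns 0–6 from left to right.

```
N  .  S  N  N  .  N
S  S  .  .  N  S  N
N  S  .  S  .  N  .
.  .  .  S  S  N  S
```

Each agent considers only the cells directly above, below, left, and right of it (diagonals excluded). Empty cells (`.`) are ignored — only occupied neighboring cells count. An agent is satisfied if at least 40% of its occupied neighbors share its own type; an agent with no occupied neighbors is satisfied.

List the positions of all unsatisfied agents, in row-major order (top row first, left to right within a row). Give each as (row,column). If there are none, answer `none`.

Row 0: (0,0)N 0/1 not · (0,2)S 0/1 not · (0,3)N 1/2 satisfied · (0,4)N 2/2 satisfied · (0,6)N 1/1 satisfied
Row 1: (1,0)S 1/3 not · (1,1)S 2/2 satisfied · (1,4)N 1/2 satisfied · (1,5)S 0/3 not · (1,6)N 1/2 satisfied
Row 2: (2,0)N 0/2 not · (2,1)S 1/2 satisfied · (2,3)S 1/1 satisfied · (2,5)N 1/2 satisfied
Row 3: (3,3)S 2/2 satisfied · (3,4)S 1/2 satisfied · (3,5)N 1/3 not · (3,6)S 0/1 not

(0,0), (0,2), (1,0), (1,5), (2,0), (3,5), (3,6)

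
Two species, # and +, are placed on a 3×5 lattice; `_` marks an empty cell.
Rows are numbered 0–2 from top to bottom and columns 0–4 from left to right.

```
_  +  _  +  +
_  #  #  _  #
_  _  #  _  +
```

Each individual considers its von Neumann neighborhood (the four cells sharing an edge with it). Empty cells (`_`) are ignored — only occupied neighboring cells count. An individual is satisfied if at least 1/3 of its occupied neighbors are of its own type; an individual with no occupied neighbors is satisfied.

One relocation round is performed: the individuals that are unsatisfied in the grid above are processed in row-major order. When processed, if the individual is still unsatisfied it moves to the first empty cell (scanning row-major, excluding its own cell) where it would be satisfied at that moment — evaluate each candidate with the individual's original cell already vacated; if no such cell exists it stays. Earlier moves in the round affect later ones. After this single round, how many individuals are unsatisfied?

1

Initially unsatisfied (in order): (0,1), (1,4), (2,4).
  (0,1) → (0,0).
  (1,4) → (0,1).
  (2,4): now satisfied by earlier moves; stays.
Resulting grid:
+ # _ + +
_ # # _ _
_ _ # _ +
Unsatisfied now: (0,0).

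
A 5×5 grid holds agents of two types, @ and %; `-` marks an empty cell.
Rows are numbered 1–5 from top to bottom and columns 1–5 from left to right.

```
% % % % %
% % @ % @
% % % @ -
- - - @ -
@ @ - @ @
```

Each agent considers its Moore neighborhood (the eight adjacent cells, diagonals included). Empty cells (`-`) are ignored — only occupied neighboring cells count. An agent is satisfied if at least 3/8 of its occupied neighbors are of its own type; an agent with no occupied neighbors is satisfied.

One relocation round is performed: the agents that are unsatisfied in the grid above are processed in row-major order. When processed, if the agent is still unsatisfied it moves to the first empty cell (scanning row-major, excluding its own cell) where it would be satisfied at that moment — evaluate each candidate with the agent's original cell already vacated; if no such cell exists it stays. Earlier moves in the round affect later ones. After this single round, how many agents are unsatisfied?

Initially unsatisfied (in order): (2,3), (2,5).
  (2,3) → (3,5).
  (2,5): now satisfied by earlier moves; stays.
Resulting grid:
% % % % %
% % - % @
% % % @ @
- - - @ -
@ @ - @ @
All satisfied now.

0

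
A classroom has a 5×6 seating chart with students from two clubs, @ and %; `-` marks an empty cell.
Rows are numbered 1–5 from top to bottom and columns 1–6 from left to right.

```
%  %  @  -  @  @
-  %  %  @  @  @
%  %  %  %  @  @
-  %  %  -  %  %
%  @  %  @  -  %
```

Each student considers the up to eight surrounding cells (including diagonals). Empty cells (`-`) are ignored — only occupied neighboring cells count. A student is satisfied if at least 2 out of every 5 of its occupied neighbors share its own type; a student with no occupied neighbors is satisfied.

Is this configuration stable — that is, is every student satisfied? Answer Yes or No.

No

(1,1)% 2/2 ✓
(1,2)% 3/4 ✓
(1,3)@ 1/4 ✗
(1,5)@ 4/4 ✓
(1,6)@ 3/3 ✓
(2,2)% 6/7 ✓
(2,3)% 5/7 ✓
(2,4)@ 4/7 ✓
(2,5)@ 6/7 ✓
(2,6)@ 5/5 ✓
(3,1)% 3/3 ✓
(3,2)% 6/6 ✓
(3,3)% 6/7 ✓
(3,4)% 4/7 ✓
(3,5)@ 4/7 ✓
(3,6)@ 3/5 ✓
(4,2)% 6/7 ✓
(4,3)% 5/7 ✓
(4,5)% 3/6 ✓
(4,6)% 2/4 ✓
(5,1)% 1/2 ✓
(5,2)@ 0/4 ✗
(5,3)% 2/4 ✓
(5,4)@ 0/3 ✗
(5,6)% 2/2 ✓
For instance (1,3) has only 1/4 same-type neighbors, below 2/5.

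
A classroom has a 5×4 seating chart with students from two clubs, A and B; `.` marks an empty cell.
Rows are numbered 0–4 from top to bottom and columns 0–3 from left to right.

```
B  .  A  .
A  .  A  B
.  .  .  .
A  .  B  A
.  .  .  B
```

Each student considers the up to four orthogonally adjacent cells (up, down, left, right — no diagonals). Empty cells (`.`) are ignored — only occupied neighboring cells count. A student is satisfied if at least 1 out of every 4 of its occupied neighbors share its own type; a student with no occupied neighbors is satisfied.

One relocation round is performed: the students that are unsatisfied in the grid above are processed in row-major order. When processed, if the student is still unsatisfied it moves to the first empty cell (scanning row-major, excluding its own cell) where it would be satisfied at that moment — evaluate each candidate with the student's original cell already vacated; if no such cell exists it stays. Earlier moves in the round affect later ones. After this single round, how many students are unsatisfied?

Initially unsatisfied (in order): (0,0), (1,0), (1,3), (3,2), (3,3), (4,3).
  (0,0) → (0,3).
  (1,0): now satisfied by earlier moves; stays.
  (1,3): now satisfied by earlier moves; stays.
  (3,2) → (2,1).
  (3,3) → (0,0).
  (4,3): now satisfied by earlier moves; stays.
Resulting grid:
A . A B
A . A B
. B . .
A . . .
. . . B
All satisfied now.

0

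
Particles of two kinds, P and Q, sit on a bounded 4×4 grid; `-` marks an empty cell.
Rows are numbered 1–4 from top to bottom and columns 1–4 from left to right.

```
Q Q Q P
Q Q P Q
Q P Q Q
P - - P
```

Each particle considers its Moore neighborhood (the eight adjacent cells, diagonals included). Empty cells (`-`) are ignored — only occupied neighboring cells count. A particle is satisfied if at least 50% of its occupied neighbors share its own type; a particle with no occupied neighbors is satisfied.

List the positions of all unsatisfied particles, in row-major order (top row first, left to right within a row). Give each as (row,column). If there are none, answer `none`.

(1,4), (2,3), (3,2), (4,4)

Row 1: (1,1)Q 3/3 ok · (1,2)Q 4/5 ok · (1,3)Q 3/5 ok · (1,4)P 1/3 unhappy
Row 2: (2,1)Q 4/5 ok · (2,2)Q 6/8 ok · (2,3)P 2/8 unhappy · (2,4)Q 3/5 ok
Row 3: (3,1)Q 2/4 ok · (3,2)P 2/6 unhappy · (3,3)Q 3/6 ok · (3,4)Q 2/4 ok
Row 4: (4,1)P 1/2 ok · (4,4)P 0/2 unhappy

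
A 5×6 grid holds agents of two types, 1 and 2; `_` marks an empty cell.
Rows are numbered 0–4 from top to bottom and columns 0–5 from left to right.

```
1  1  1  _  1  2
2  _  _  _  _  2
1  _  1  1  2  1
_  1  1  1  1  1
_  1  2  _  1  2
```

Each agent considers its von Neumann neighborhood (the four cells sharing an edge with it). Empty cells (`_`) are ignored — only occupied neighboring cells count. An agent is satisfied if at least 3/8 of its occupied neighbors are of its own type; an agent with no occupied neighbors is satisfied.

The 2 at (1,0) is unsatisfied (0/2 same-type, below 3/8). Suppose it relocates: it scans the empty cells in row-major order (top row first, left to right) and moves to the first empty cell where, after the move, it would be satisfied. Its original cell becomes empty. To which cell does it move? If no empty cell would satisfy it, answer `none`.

Vacating (1,0). Empty cells in order:
  (0,3): 0/2 same-type → still unsatisfied.
  (1,1): 0/1 same-type → still unsatisfied.
  (1,2): 0/2 same-type → still unsatisfied.
  (1,3): 0/1 same-type → still unsatisfied.
  (1,4): 2/3 same-type → satisfied — stop here.

(1,4)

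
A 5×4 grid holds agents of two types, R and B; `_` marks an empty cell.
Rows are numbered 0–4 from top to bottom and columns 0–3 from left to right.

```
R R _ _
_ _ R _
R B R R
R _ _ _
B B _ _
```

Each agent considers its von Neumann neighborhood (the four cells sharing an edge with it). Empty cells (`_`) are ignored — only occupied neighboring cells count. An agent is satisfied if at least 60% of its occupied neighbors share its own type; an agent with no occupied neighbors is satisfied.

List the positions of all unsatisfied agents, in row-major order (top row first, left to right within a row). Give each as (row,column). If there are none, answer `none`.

(2,0), (2,1), (3,0), (4,0)

Row 0: (0,0)R 1/1 satisfied · (0,1)R 1/1 satisfied
Row 1: (1,2)R 1/1 satisfied
Row 2: (2,0)R 1/2 not · (2,1)B 0/2 not · (2,2)R 2/3 satisfied · (2,3)R 1/1 satisfied
Row 3: (3,0)R 1/2 not
Row 4: (4,0)B 1/2 not · (4,1)B 1/1 satisfied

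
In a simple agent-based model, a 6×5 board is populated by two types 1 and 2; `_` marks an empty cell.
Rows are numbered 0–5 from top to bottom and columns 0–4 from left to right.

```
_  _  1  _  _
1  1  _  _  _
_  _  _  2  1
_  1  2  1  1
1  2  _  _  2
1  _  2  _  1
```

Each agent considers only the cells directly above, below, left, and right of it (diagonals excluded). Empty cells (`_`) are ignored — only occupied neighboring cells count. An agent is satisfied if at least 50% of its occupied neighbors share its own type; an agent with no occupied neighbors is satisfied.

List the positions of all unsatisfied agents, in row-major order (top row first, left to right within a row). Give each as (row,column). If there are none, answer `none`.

Row 0: (0,2)1 0/0 satisfied
Row 1: (1,0)1 1/1 satisfied · (1,1)1 1/1 satisfied
Row 2: (2,3)2 0/2 not · (2,4)1 1/2 satisfied
Row 3: (3,1)1 0/2 not · (3,2)2 0/2 not · (3,3)1 1/3 not · (3,4)1 2/3 satisfied
Row 4: (4,0)1 1/2 satisfied · (4,1)2 0/2 not · (4,4)2 0/2 not
Row 5: (5,0)1 1/1 satisfied · (5,2)2 0/0 satisfied · (5,4)1 0/1 not

(2,3), (3,1), (3,2), (3,3), (4,1), (4,4), (5,4)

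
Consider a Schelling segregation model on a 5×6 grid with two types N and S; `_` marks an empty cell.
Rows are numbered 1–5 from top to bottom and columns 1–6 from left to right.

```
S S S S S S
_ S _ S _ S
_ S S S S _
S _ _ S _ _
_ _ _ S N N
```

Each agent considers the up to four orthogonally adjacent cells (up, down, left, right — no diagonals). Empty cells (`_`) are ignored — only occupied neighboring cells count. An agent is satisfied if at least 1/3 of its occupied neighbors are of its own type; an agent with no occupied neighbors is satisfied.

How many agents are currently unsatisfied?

(1,1)S 1/1 satisfied
(1,2)S 3/3 satisfied
(1,3)S 2/2 satisfied
(1,4)S 3/3 satisfied
(1,5)S 2/2 satisfied
(1,6)S 2/2 satisfied
(2,2)S 2/2 satisfied
(2,4)S 2/2 satisfied
(2,6)S 1/1 satisfied
(3,2)S 2/2 satisfied
(3,3)S 2/2 satisfied
(3,4)S 4/4 satisfied
(3,5)S 1/1 satisfied
(4,1)S 0/0 satisfied
(4,4)S 2/2 satisfied
(5,4)S 1/2 satisfied
(5,5)N 1/2 satisfied
(5,6)N 1/1 satisfied
Every one meets the threshold.

0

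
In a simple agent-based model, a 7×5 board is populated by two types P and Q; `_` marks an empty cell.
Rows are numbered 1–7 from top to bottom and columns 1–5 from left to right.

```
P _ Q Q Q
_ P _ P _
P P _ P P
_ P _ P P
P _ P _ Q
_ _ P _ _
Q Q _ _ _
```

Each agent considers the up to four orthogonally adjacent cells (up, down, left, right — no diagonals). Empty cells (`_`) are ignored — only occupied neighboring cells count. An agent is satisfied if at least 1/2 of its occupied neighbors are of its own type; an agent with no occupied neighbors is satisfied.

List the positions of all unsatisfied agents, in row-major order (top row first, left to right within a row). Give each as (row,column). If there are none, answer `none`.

(1,1)P 0/0 ok
(1,3)Q 1/1 ok
(1,4)Q 2/3 ok
(1,5)Q 1/1 ok
(2,2)P 1/1 ok
(2,4)P 1/2 ok
(3,1)P 1/1 ok
(3,2)P 3/3 ok
(3,4)P 3/3 ok
(3,5)P 2/2 ok
(4,2)P 1/1 ok
(4,4)P 2/2 ok
(4,5)P 2/3 ok
(5,1)P 0/0 ok
(5,3)P 1/1 ok
(5,5)Q 0/1 unhappy
(6,3)P 1/1 ok
(7,1)Q 1/1 ok
(7,2)Q 1/1 ok

(5,5)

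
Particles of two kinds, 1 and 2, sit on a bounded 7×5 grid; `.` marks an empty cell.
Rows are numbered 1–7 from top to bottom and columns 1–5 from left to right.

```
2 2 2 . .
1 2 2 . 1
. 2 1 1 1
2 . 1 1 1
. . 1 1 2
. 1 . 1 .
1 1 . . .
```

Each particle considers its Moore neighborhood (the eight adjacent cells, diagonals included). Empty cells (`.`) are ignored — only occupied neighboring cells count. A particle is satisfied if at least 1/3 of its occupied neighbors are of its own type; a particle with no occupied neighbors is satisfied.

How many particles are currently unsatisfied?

2

(1,1)2 2/3 ✓
(1,2)2 4/5 ✓
(1,3)2 3/3 ✓
(2,1)1 0/4 ✗
(2,2)2 5/7 ✓
(2,3)2 4/6 ✓
(2,5)1 2/2 ✓
(3,2)2 3/6 ✓
(3,3)1 3/6 ✓
(3,4)1 6/7 ✓
(3,5)1 4/4 ✓
(4,1)2 1/1 ✓
(4,3)1 5/6 ✓
(4,4)1 7/8 ✓
(4,5)1 4/5 ✓
(5,3)1 5/5 ✓
(5,4)1 5/6 ✓
(5,5)2 0/4 ✗
(6,2)1 3/3 ✓
(6,4)1 2/3 ✓
(7,1)1 2/2 ✓
(7,2)1 2/2 ✓
Unsatisfied: (2,1), (5,5) — 2 in total.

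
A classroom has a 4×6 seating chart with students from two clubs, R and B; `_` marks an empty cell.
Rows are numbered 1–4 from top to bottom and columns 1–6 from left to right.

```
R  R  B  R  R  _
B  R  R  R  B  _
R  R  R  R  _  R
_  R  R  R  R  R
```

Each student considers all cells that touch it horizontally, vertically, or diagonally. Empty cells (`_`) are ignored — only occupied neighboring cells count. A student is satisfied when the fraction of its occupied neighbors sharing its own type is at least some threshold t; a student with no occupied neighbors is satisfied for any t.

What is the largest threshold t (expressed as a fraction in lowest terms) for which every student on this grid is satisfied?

Row 1: (1,1)R 2/3 · (1,2)R 3/5 · (1,3)B 0/5 · (1,4)R 3/5 · (1,5)R 2/3
Row 2: (2,1)B 0/5 · (2,2)R 6/8 · (2,3)R 7/8 · (2,4)R 5/7 · (2,5)B 0/5
Row 3: (3,1)R 3/4 · (3,2)R 6/7 · (3,3)R 8/8 · (3,4)R 6/7 · (3,6)R 2/3
Row 4: (4,2)R 4/4 · (4,3)R 5/5 · (4,4)R 4/4 · (4,5)R 4/4 · (4,6)R 2/2
The smallest same-type fraction is 0/5 at (1,3), which reduces to 0/1. Any threshold above that leaves this student unsatisfied.

0/1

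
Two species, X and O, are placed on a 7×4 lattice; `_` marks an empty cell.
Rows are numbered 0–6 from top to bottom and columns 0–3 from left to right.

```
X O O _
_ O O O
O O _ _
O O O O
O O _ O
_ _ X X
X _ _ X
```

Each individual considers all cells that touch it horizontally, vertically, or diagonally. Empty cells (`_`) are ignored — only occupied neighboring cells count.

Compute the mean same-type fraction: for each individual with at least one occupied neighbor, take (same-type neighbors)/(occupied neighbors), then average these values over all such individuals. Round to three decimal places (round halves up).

0.836

Row 0: (0,0)X 0/2 · (0,1)O 3/4 · (0,2)O 4/4
Row 1: (1,1)O 5/6 · (1,2)O 5/5 · (1,3)O 2/2
Row 2: (2,0)O 4/4 · (2,1)O 6/6
Row 3: (3,0)O 5/5 · (3,1)O 6/6 · (3,2)O 5/5 · (3,3)O 2/2
Row 4: (4,0)O 3/3 · (4,1)O 4/5 · (4,3)O 2/4
Row 5: (5,2)X 2/4 · (5,3)X 2/3
Row 6: (6,0)X — no occupied neighbors · (6,3)X 2/2
Sum over 18 individuals: 0/2 + 3/4 + 4/4 + 5/6 + 5/5 + 2/2 + 4/4 + 6/6 + 5/5 + 6/6 + 5/5 + 2/2 + 3/3 + 4/5 + 2/4 + 2/4 + 2/3 + 2/2 = 301/20; mean = 301/20 ÷ 18 = 301/360 = 0.836111… → 0.836.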